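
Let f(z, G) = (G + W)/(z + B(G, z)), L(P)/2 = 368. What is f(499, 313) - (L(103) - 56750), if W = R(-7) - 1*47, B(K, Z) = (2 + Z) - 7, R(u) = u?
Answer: 55622161/993 ≈ 56014.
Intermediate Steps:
L(P) = 736 (L(P) = 2*368 = 736)
B(K, Z) = -5 + Z
W = -54 (W = -7 - 1*47 = -7 - 47 = -54)
f(z, G) = (-54 + G)/(-5 + 2*z) (f(z, G) = (G - 54)/(z + (-5 + z)) = (-54 + G)/(-5 + 2*z))
f(499, 313) - (L(103) - 56750) = (-54 + 313)/(-5 + 2*499) - (736 - 56750) = 259/(-5 + 998) - 1*(-56014) = 259/993 + 56014 = 55622161/993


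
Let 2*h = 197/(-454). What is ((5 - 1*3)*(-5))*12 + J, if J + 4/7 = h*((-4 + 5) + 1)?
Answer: -384555/3178 ≈ -121.01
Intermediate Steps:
h = -197/908 (h = (197/(-454))/2 = (197*(-1/454))/2 = (1/2)*(-197/454) = -197/908 ≈ -0.21696)
J = -3195/3178 (J = -4/7 - 197*((-4 + 5) + 1)/908 = -4/7 - 197*(1 + 1)/908 = -4/7 - 197/908*2 = -4/7 - 197/454 = -3195/3178 ≈ -1.0053)
((5 - 1*3)*(-5))*12 + J = ((5 - 1*3)*(-5))*12 - 3195/3178 = ((5 - 3)*(-5))*12 - 3195/3178 = (2*(-5))*12 - 3195/3178 = -10*12 - 3195/3178 = -120 - 3195/3178 = -384555/3178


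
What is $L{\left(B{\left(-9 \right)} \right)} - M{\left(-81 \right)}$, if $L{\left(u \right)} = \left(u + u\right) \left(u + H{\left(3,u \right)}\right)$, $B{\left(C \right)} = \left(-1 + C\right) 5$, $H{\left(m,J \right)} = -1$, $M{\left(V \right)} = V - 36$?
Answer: $5217$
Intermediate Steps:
$M{\left(V \right)} = -36 + V$ ($M{\left(V \right)} = V - 36 = -36 + V$)
$B{\left(C \right)} = -5 + 5 C$
$L{\left(u \right)} = 2 u \left(-1 + u\right)$ ($L{\left(u \right)} = \left(u + u\right) \left(u - 1\right) = 2 u \left(-1 + u\right)$)
$L{\left(B{\left(-9 \right)} \right)} - M{\left(-81 \right)} = 2 \left(-5 + 5 \left(-9\right)\right) \left(-1 + \left(-5 + 5 \left(-9\right)\right)\right) - \left(-36 - 81\right) = 2 \left(-5 - 45\right) \left(-1 - 50\right) - -117 = 2 \left(-50\right) \left(-1 - 50\right) + 117 = 2 \left(-50\right) \left(-51\right) + 117 = 5100 + 117 = 5217$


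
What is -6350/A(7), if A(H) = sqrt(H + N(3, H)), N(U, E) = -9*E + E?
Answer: 6350*I/7 ≈ 907.14*I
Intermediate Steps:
N(U, E) = -8*E
A(H) = sqrt(7)*sqrt(-H) (A(H) = sqrt(H - 8*H) = sqrt(-7*H) = sqrt(7)*sqrt(-H))
-6350/A(7) = -6350*(-I/7) = -(-6350)*I/7 = 6350*I/7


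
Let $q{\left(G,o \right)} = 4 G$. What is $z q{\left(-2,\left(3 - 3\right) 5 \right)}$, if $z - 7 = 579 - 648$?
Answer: $496$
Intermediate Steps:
$z = -62$ ($z = 7 + \left(579 - 648\right) = 7 - 69 = -62$)
$z q{\left(-2,\left(3 - 3\right) 5 \right)} = - 62 \cdot 4 \left(-2\right) = \left(-62\right) \left(-8\right) = 496$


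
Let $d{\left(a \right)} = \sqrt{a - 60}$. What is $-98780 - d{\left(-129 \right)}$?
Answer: $-98780 - 3 i \sqrt{21} \approx -98780.0 - 13.748 i$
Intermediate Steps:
$d{\left(a \right)} = \sqrt{-60 + a}$
$-98780 - d{\left(-129 \right)} = -98780 - \sqrt{-60 - 129} = -98780 - \sqrt{-189} = -98780 - 3 i \sqrt{21}$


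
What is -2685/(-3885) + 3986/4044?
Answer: 878125/523698 ≈ 1.6768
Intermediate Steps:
-2685/(-3885) + 3986/4044 = -2685*(-1/3885) + 3986*(1/4044) = 179/259 + 1993/2022 = 878125/523698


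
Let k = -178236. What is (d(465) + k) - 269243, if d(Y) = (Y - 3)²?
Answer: -234035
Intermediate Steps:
d(Y) = (-3 + Y)²
(d(465) + k) - 269243 = ((-3 + 465)² - 178236) - 269243 = (462² - 178236) - 269243 = (213444 - 178236) - 269243 = 35208 - 269243 = -234035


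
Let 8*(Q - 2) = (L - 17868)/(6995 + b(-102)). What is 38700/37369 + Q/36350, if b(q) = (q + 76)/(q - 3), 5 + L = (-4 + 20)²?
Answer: 8266414910430239/7981752736305200 ≈ 1.0357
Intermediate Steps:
L = 251 (L = -5 + (-4 + 20)² = -5 + 16² = -5 + 256 = 251)
b(q) = (76 + q)/(-3 + q)
Q = 9902231/5876008 (Q = 2 + ((251 - 17868)/(6995 + (76 - 102)/(-3 - 102)))/8 = 2 + (-17617/(6995 - 26/(-105)))/8 = 2 + (-17617/(6995 - 1/105*(-26)))/8 = 2 + (-17617/(6995 + 26/105))/8 = 2 + (-17617/734501/105)/8 = 2 + (-17617*105/734501)/8 = 2 + (⅛)*(-1849785/734501) = 2 - 1849785/5876008 = 9902231/5876008 ≈ 1.6852)
38700/37369 + Q/36350 = 38700/37369 + (9902231/5876008)/36350 = 38700*(1/37369) + (9902231/5876008)*(1/36350) = 38700/37369 + 9902231/213592890800 = 8266414910430239/7981752736305200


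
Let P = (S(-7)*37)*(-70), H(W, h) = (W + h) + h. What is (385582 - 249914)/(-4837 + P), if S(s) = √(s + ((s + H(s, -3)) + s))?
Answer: -93746588/35924567 + 50197160*I*√34/35924567 ≈ -2.6095 + 8.1476*I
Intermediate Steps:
H(W, h) = W + 2*h
S(s) = √(-6 + 4*s) (S(s) = √(s + ((s + (s + 2*(-3))) + s)) = √(s + ((s + (s - 6)) + s)) = √(s + ((s + (-6 + s)) + s)) = √(s + ((-6 + 2*s) + s)) = √(s + (-6 + 3*s)) = √(-6 + 4*s))
P = -2590*I*√34 (P = (√(-6 + 4*(-7))*37)*(-70) = (√(-6 - 28)*37)*(-70) = (√(-34)*37)*(-70) = ((I*√34)*37)*(-70) = (37*I*√34)*(-70) = -2590*I*√34 ≈ -15102.0*I)
(385582 - 249914)/(-4837 + P) = (385582 - 249914)/(-4837 - 2590*I*√34) = 135668/(-4837 - 2590*I*√34)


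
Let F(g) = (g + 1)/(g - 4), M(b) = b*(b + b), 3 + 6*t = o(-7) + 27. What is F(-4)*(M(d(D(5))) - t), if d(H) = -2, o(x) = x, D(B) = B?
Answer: 31/16 ≈ 1.9375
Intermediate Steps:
t = 17/6 (t = -½ + (-7 + 27)/6 = -½ + (⅙)*20 = -½ + 10/3 = 17/6 ≈ 2.8333)
M(b) = 2*b² (M(b) = b*(2*b) = 2*b²)
F(g) = (1 + g)/(-4 + g)
F(-4)*(M(d(D(5))) - t) = ((1 - 4)/(-4 - 4))*(2*(-2)² - 1*17/6) = (-3/(-8))*(2*4 - 17/6) = (-⅛*(-3))*(8 - 17/6) = (3/8)*(31/6) = 31/16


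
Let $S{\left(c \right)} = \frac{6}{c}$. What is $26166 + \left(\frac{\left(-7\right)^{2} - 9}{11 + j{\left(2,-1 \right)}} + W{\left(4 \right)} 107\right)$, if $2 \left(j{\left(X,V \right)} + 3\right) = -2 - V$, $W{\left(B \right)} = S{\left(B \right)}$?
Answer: $\frac{157991}{6} \approx 26332.0$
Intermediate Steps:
$W{\left(B \right)} = \frac{6}{B}$
$j{\left(X,V \right)} = -4 - \frac{V}{2}$ ($j{\left(X,V \right)} = -3 + \frac{-2 - V}{2} = -3 - \left(1 + \frac{V}{2}\right) = -4 - \frac{V}{2}$)
$26166 + \left(\frac{\left(-7\right)^{2} - 9}{11 + j{\left(2,-1 \right)}} + W{\left(4 \right)} 107\right) = 26166 + \left(\frac{\left(-7\right)^{2} - 9}{11 - \frac{7}{2}} + \frac{6}{4} \cdot 107\right) = 26166 + \left(\frac{49 - 9}{11 + \left(-4 + \frac{1}{2}\right)} + 6 \cdot \frac{1}{4} \cdot 107\right) = 26166 + \left(\frac{40}{11 - \frac{7}{2}} + \frac{3}{2} \cdot 107\right) = 26166 + \left(\frac{40}{\frac{15}{2}} + \frac{321}{2}\right) = 26166 + \left(40 \cdot \frac{2}{15} + \frac{321}{2}\right) = 26166 + \left(\frac{16}{3} + \frac{321}{2}\right) = 26166 + \frac{995}{6} = \frac{157991}{6}$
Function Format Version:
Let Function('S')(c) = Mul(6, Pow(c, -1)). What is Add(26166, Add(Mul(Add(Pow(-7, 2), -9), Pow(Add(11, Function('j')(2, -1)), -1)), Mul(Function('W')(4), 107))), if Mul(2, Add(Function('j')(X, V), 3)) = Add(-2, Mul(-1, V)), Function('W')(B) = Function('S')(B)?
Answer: Rational(157991, 6) ≈ 26332.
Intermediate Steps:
Function('W')(B) = Mul(6, Pow(B, -1))
Function('j')(X, V) = Add(-4, Mul(Rational(-1, 2), V)) (Function('j')(X, V) = Add(-3, Mul(Rational(1, 2), Add(-2, Mul(-1, V)))) = Add(-3, Add(-1, Mul(Rational(-1, 2), V))) = Add(-4, Mul(Rational(-1, 2), V)))
Add(26166, Add(Mul(Add(Pow(-7, 2), -9), Pow(Add(11, Function('j')(2, -1)), -1)), Mul(Function('W')(4), 107))) = Add(26166, Add(Mul(Add(Pow(-7, 2), -9), Pow(Add(11, Add(-4, Mul(Rational(-1, 2), -1))), -1)), Mul(Mul(6, Pow(4, -1)), 107))) = Add(26166, Add(Mul(Add(49, -9), Pow(Add(11, Add(-4, Rational(1, 2))), -1)), Mul(Mul(6, Rational(1, 4)), 107))) = Add(26166, Add(Mul(40, Pow(Add(11, Rational(-7, 2)), -1)), Mul(Rational(3, 2), 107))) = Add(26166, Add(Mul(40, Pow(Rational(15, 2), -1)), Rational(321, 2))) = Add(26166, Add(Mul(40, Rational(2, 15)), Rational(321, 2))) = Add(26166, Add(Rational(16, 3), Rational(321, 2))) = Add(26166, Rational(995, 6)) = Rational(157991, 6)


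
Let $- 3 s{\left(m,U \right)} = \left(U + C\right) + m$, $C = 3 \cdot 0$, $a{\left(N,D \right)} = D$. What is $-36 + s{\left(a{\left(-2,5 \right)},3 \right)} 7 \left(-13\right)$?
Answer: $\frac{620}{3} \approx 206.67$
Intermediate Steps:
$C = 0$
$s{\left(m,U \right)} = - \frac{U}{3} - \frac{m}{3}$ ($s{\left(m,U \right)} = - \frac{\left(U + 0\right) + m}{3} = - \frac{U + m}{3} = - \frac{U}{3} - \frac{m}{3}$)
$-36 + s{\left(a{\left(-2,5 \right)},3 \right)} 7 \left(-13\right) = -36 + \left(\left(- \frac{1}{3}\right) 3 - \frac{5}{3}\right) 7 \left(-13\right) = -36 + \left(-1 - \frac{5}{3}\right) 7 \left(-13\right) = -36 + \left(- \frac{8}{3}\right) 7 \left(-13\right) = -36 - - \frac{728}{3} = -36 + \frac{728}{3} = \frac{620}{3}$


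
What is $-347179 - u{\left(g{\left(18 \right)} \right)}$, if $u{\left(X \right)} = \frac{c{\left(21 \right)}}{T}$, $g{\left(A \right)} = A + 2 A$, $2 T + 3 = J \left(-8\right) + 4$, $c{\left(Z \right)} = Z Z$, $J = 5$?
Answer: $- \frac{4513033}{13} \approx -3.4716 \cdot 10^{5}$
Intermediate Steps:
$c{\left(Z \right)} = Z^{2}$
$T = - \frac{39}{2}$ ($T = - \frac{3}{2} + \frac{5 \left(-8\right) + 4}{2} = - \frac{3}{2} + \frac{-40 + 4}{2} = - \frac{3}{2} + \frac{1}{2} \left(-36\right) = - \frac{3}{2} - 18 = - \frac{39}{2} \approx -19.5$)
$g{\left(A \right)} = 3 A$
$u{\left(X \right)} = - \frac{294}{13}$ ($u{\left(X \right)} = \frac{21^{2}}{- \frac{39}{2}} = 441 \left(- \frac{2}{39}\right) = - \frac{294}{13}$)
$-347179 - u{\left(g{\left(18 \right)} \right)} = -347179 - - \frac{294}{13} = -347179 + \frac{294}{13} = - \frac{4513033}{13}$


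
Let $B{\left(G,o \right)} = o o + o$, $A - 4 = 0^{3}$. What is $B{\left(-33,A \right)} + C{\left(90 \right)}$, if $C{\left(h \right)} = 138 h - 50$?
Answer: $12390$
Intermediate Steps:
$A = 4$ ($A = 4 + 0^{3} = 4 + 0 = 4$)
$C{\left(h \right)} = -50 + 138 h$
$B{\left(G,o \right)} = o + o^{2}$ ($B{\left(G,o \right)} = o^{2} + o = o + o^{2}$)
$B{\left(-33,A \right)} + C{\left(90 \right)} = 4 \left(1 + 4\right) + \left(-50 + 138 \cdot 90\right) = 4 \cdot 5 + \left(-50 + 12420\right) = 20 + 12370 = 12390$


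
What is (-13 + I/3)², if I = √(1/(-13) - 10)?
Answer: (507 - I*√1703)²/1521 ≈ 167.88 - 27.512*I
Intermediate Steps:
I = I*√1703/13 (I = √(-1/13 - 10) = √(-131/13) = I*√1703/13 ≈ 3.1744*I)
(-13 + I/3)² = (-13 + (I*√1703/13)/3)² = (-13 + (I*√1703/13)*(⅓))² = (-13 + I*√1703/39)²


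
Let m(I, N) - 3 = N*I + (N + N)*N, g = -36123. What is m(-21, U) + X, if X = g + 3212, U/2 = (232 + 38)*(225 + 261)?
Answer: 137743963052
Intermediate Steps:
U = 262440 (U = 2*((232 + 38)*(225 + 261)) = 2*(270*486) = 2*131220 = 262440)
m(I, N) = 3 + 2*N**2 + I*N (m(I, N) = 3 + (N*I + (N + N)*N) = 3 + (I*N + (2*N)*N) = 3 + (I*N + 2*N**2) = 3 + (2*N**2 + I*N) = 3 + 2*N**2 + I*N)
X = -32911 (X = -36123 + 3212 = -32911)
m(-21, U) + X = (3 + 2*262440**2 - 21*262440) - 32911 = (3 + 2*68874753600 - 5511240) - 32911 = (3 + 137749507200 - 5511240) - 32911 = 137743995963 - 32911 = 137743963052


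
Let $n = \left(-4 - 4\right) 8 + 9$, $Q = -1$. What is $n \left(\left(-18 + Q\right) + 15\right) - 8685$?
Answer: $-8465$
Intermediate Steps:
$n = -55$ ($n = \left(-4 - 4\right) 8 + 9 = \left(-8\right) 8 + 9 = -64 + 9 = -55$)
$n \left(\left(-18 + Q\right) + 15\right) - 8685 = - 55 \left(\left(-18 - 1\right) + 15\right) - 8685 = - 55 \left(-19 + 15\right) - 8685 = \left(-55\right) \left(-4\right) - 8685 = 220 - 8685 = -8465$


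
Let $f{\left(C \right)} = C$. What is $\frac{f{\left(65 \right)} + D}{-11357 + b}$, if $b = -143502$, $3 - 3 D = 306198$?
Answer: $\frac{102000}{154859} \approx 0.65866$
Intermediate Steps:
$D = -102065$ ($D = 1 - 102066 = -102065$)
$\frac{f{\left(65 \right)} + D}{-11357 + b} = \frac{65 - 102065}{-11357 - 143502} = - \frac{102000}{-154859} = \left(-102000\right) \left(- \frac{1}{154859}\right) = \frac{102000}{154859}$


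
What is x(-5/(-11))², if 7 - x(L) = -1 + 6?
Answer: 4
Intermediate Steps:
x(L) = 2 (x(L) = 7 - (-1 + 6) = 7 - 1*5 = 7 - 5 = 2)
x(-5/(-11))² = 2² = 4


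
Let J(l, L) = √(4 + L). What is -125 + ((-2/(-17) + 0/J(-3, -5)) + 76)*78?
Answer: 98807/17 ≈ 5812.2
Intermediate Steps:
-125 + ((-2/(-17) + 0/J(-3, -5)) + 76)*78 = -125 + ((-2/(-17) + 0/(√(4 - 5))) + 76)*78 = -125 + ((-2*(-1/17) + 0/(√(-1))) + 76)*78 = -125 + ((2/17 + 0/I) + 76)*78 = -125 + ((2/17 + 0*(-I)) + 76)*78 = -125 + ((2/17 + 0) + 76)*78 = -125 + (2/17 + 76)*78 = -125 + (1294/17)*78 = -125 + 100932/17 = 98807/17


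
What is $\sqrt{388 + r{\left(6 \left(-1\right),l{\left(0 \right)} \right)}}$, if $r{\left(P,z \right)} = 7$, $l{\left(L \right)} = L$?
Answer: $\sqrt{395} \approx 19.875$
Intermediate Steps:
$\sqrt{388 + r{\left(6 \left(-1\right),l{\left(0 \right)} \right)}} = \sqrt{388 + 7} = \sqrt{395}$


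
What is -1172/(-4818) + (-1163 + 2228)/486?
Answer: 316709/130086 ≈ 2.4346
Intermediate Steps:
-1172/(-4818) + (-1163 + 2228)/486 = -1172*(-1/4818) + 1065*(1/486) = 586/2409 + 355/162 = 316709/130086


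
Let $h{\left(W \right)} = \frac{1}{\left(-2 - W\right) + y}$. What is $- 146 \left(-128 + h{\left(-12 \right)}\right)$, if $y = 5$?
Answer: $\frac{280174}{15} \approx 18678.0$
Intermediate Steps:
$h{\left(W \right)} = \frac{1}{3 - W}$ ($h{\left(W \right)} = \frac{1}{\left(-2 - W\right) + 5} = \frac{1}{3 - W}$)
$- 146 \left(-128 + h{\left(-12 \right)}\right) = - 146 \left(-128 - \frac{1}{-3 - 12}\right) = - 146 \left(-128 - \frac{1}{-15}\right) = - 146 \left(-128 - - \frac{1}{15}\right) = - 146 \left(-128 + \frac{1}{15}\right) = \left(-146\right) \left(- \frac{1919}{15}\right) = \frac{280174}{15}$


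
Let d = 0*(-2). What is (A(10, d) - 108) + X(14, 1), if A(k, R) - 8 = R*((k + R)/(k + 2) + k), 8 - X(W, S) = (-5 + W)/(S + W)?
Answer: -463/5 ≈ -92.600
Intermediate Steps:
X(W, S) = 8 - (-5 + W)/(S + W)
d = 0
A(k, R) = 8 + R*(k + (R + k)/(2 + k)) (A(k, R) = 8 + R*((k + R)/(k + 2) + k) = 8 + R*((R + k)/(2 + k) + k) = 8 + R*(k + (R + k)/(2 + k)))
(A(10, d) - 108) + X(14, 1) = ((16 + 0² + 8*10 + 0*10² + 3*0*10)/(2 + 10) - 108) + (5 + 7*14 + 8*1)/(1 + 14) = ((16 + 0 + 80 + 0*100 + 0)/12 - 108) + (5 + 98 + 8)/15 = ((16 + 0 + 80 + 0 + 0)/12 - 108) + (1/15)*111 = ((1/12)*96 - 108) + 37/5 = (8 - 108) + 37/5 = -100 + 37/5 = -463/5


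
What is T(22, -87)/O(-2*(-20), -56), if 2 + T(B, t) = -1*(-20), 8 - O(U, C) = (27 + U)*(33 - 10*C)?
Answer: -6/13241 ≈ -0.00045314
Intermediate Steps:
O(U, C) = 8 - (27 + U)*(33 - 10*C)
T(B, t) = 18 (T(B, t) = -2 - 1*(-20) = -2 + 20 = 18)
T(22, -87)/O(-2*(-20), -56) = 18/(-883 - (-66)*(-20) + 270*(-56) + 10*(-56)*(-2*(-20))) = 18/(-883 - 33*40 - 15120 + 10*(-56)*40) = 18/(-883 - 1320 - 15120 - 22400) = 18/(-39723) = 18*(-1/39723) = -6/13241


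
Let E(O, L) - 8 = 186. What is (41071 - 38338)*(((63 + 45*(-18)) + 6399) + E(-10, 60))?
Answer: 15977118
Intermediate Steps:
E(O, L) = 194 (E(O, L) = 8 + 186 = 194)
(41071 - 38338)*(((63 + 45*(-18)) + 6399) + E(-10, 60)) = (41071 - 38338)*(((63 + 45*(-18)) + 6399) + 194) = 2733*(((63 - 810) + 6399) + 194) = 2733*((-747 + 6399) + 194) = 2733*(5652 + 194) = 2733*5846 = 15977118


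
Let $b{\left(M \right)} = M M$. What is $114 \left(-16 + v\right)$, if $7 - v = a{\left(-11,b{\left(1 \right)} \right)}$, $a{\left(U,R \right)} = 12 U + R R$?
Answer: $13908$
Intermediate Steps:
$b{\left(M \right)} = M^{2}$
$a{\left(U,R \right)} = R^{2} + 12 U$ ($a{\left(U,R \right)} = 12 U + R^{2} = R^{2} + 12 U$)
$v = 138$ ($v = 7 - \left(\left(1^{2}\right)^{2} + 12 \left(-11\right)\right) = 7 - \left(1^{2} - 132\right) = 7 - \left(1 - 132\right) = 7 - -131 = 7 + 131 = 138$)
$114 \left(-16 + v\right) = 114 \left(-16 + 138\right) = 114 \cdot 122 = 13908$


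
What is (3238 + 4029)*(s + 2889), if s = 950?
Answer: 27898013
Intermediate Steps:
(3238 + 4029)*(s + 2889) = (3238 + 4029)*(950 + 2889) = 7267*3839 = 27898013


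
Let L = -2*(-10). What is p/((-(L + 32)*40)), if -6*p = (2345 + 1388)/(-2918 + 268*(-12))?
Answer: -3733/76552320 ≈ -4.8764e-5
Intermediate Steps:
L = 20
p = 3733/36804 (p = -(2345 + 1388)/(6*(-2918 + 268*(-12))) = -3733/(6*(-2918 - 3216)) = -3733/(6*(-6134)) = -3733*(-1)/(6*6134) = -1/6*(-3733/6134) = 3733/36804 ≈ 0.10143)
p/((-(L + 32)*40)) = 3733/(36804*((-(20 + 32)*40))) = 3733/(36804*((-52*40))) = 3733/(36804*((-1*2080))) = (3733/36804)/(-2080) = (3733/36804)*(-1/2080) = -3733/76552320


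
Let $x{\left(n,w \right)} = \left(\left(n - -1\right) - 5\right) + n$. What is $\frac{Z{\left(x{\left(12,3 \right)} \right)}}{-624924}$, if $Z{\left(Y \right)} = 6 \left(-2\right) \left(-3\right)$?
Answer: $- \frac{1}{17359} \approx -5.7607 \cdot 10^{-5}$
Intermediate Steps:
$x{\left(n,w \right)} = -4 + 2 n$ ($x{\left(n,w \right)} = \left(\left(n + 1\right) - 5\right) + n = \left(\left(1 + n\right) - 5\right) + n = \left(-4 + n\right) + n = -4 + 2 n$)
$Z{\left(Y \right)} = 36$ ($Z{\left(Y \right)} = \left(-12\right) \left(-3\right) = 36$)
$\frac{Z{\left(x{\left(12,3 \right)} \right)}}{-624924} = \frac{36}{-624924} = 36 \left(- \frac{1}{624924}\right) = - \frac{1}{17359}$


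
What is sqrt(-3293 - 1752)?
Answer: I*sqrt(5045) ≈ 71.028*I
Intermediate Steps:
sqrt(-3293 - 1752) = sqrt(-5045) = I*sqrt(5045)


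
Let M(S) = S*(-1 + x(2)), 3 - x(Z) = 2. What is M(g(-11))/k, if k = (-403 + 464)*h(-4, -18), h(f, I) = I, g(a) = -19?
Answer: 0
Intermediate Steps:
x(Z) = 1 (x(Z) = 3 - 1*2 = 3 - 2 = 1)
k = -1098 (k = (-403 + 464)*(-18) = 61*(-18) = -1098)
M(S) = 0 (M(S) = S*(-1 + 1) = S*0 = 0)
M(g(-11))/k = 0/(-1098) = 0*(-1/1098) = 0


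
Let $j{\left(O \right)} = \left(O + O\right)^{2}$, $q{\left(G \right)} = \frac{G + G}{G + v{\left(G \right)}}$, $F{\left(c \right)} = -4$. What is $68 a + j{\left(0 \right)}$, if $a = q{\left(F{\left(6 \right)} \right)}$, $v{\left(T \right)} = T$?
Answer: $68$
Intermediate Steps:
$q{\left(G \right)} = 1$ ($q{\left(G \right)} = \frac{G + G}{G + G} = \frac{2 G}{2 G} = 2 G \frac{1}{2 G} = 1$)
$j{\left(O \right)} = 4 O^{2}$ ($j{\left(O \right)} = \left(2 O\right)^{2} = 4 O^{2}$)
$a = 1$
$68 a + j{\left(0 \right)} = 68 \cdot 1 + 4 \cdot 0^{2} = 68 + 4 \cdot 0 = 68 + 0 = 68$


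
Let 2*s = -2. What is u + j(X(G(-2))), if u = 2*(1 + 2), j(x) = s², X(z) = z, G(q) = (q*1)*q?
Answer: 7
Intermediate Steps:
s = -1 (s = (½)*(-2) = -1)
G(q) = q² (G(q) = q*q = q²)
j(x) = 1 (j(x) = (-1)² = 1)
u = 6 (u = 2*3 = 6)
u + j(X(G(-2))) = 6 + 1 = 7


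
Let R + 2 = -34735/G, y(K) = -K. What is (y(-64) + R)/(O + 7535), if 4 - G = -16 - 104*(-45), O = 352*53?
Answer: 64731/24410012 ≈ 0.0026518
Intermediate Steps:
O = 18656
G = -4660 (G = 4 - (-16 - 104*(-45)) = 4 - (-16 + 4680) = 4 - 1*4664 = 4 - 4664 = -4660)
R = 5083/932 (R = -2 - 34735/(-4660) = -2 - 34735*(-1/4660) = -2 + 6947/932 = 5083/932 ≈ 5.4539)
(y(-64) + R)/(O + 7535) = (-1*(-64) + 5083/932)/(18656 + 7535) = (64 + 5083/932)/26191 = (64731/932)*(1/26191) = 64731/24410012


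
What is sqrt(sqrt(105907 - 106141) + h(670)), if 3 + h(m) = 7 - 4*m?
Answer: sqrt(-2676 + 3*I*sqrt(26)) ≈ 0.1479 + 51.73*I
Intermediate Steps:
h(m) = 4 - 4*m (h(m) = -3 + (7 - 4*m) = 4 - 4*m)
sqrt(sqrt(105907 - 106141) + h(670)) = sqrt(sqrt(105907 - 106141) + (4 - 4*670)) = sqrt(sqrt(-234) + (4 - 2680)) = sqrt(3*I*sqrt(26) - 2676) = sqrt(-2676 + 3*I*sqrt(26))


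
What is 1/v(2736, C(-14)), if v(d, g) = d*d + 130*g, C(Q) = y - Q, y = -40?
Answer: 1/7482316 ≈ 1.3365e-7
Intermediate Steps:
C(Q) = -40 - Q
v(d, g) = d² + 130*g
1/v(2736, C(-14)) = 1/(2736² + 130*(-40 - 1*(-14))) = 1/(7485696 + 130*(-40 + 14)) = 1/(7485696 + 130*(-26)) = 1/(7485696 - 3380) = 1/7482316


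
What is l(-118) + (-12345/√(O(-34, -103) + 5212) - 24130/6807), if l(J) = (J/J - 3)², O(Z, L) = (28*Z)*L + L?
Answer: 3098/6807 - 2469*√103165/20633 ≈ -37.980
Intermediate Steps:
O(Z, L) = L + 28*L*Z (O(Z, L) = 28*L*Z + L = L + 28*L*Z)
l(J) = 4 (l(J) = (1 - 3)² = (-2)² = 4)
l(-118) + (-12345/√(O(-34, -103) + 5212) - 24130/6807) = 4 + (-12345/√(-103*(1 + 28*(-34)) + 5212) - 24130/6807) = 4 + (-12345/√(-103*(1 - 952) + 5212) - 24130*1/6807) = 4 + (-12345/√(-103*(-951) + 5212) - 24130/6807) = 4 + (-12345/√(97953 + 5212) - 24130/6807) = 4 + (-12345*√103165/103165 - 24130/6807) = 4 + (-2469*√103165/20633 - 24130/6807) = 4 + (-24130/6807 - 2469*√103165/20633) = 3098/6807 - 2469*√103165/20633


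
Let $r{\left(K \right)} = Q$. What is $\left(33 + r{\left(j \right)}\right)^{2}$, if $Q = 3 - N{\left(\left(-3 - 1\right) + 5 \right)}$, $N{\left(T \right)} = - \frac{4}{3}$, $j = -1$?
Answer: $\frac{12544}{9} \approx 1393.8$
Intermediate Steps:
$N{\left(T \right)} = - \frac{4}{3}$ ($N{\left(T \right)} = \left(-4\right) \frac{1}{3} = - \frac{4}{3}$)
$Q = \frac{13}{3}$ ($Q = 3 - - \frac{4}{3} = 3 + \frac{4}{3} = \frac{13}{3} \approx 4.3333$)
$r{\left(K \right)} = \frac{13}{3}$
$\left(33 + r{\left(j \right)}\right)^{2} = \left(33 + \frac{13}{3}\right)^{2} = \left(\frac{112}{3}\right)^{2} = \frac{12544}{9}$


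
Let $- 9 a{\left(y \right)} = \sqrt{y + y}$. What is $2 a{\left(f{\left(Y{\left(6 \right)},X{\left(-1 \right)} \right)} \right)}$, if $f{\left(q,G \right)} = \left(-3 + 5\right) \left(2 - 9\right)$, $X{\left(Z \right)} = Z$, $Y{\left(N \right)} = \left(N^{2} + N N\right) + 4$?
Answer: $- \frac{4 i \sqrt{7}}{9} \approx - 1.1759 i$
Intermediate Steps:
$Y{\left(N \right)} = 4 + 2 N^{2}$ ($Y{\left(N \right)} = \left(N^{2} + N^{2}\right) + 4 = 2 N^{2} + 4 = 4 + 2 N^{2}$)
$f{\left(q,G \right)} = -14$ ($f{\left(q,G \right)} = 2 \left(-7\right) = -14$)
$a{\left(y \right)} = - \frac{\sqrt{2} \sqrt{y}}{9}$ ($a{\left(y \right)} = - \frac{\sqrt{y + y}}{9} = - \frac{\sqrt{2 y}}{9} = - \frac{\sqrt{2} \sqrt{y}}{9}$)
$2 a{\left(f{\left(Y{\left(6 \right)},X{\left(-1 \right)} \right)} \right)} = 2 \left(- \frac{\sqrt{2} \sqrt{-14}}{9}\right) = 2 \left(- \frac{\sqrt{2} i \sqrt{14}}{9}\right) = 2 \left(- \frac{2 i \sqrt{7}}{9}\right) = - \frac{4 i \sqrt{7}}{9}$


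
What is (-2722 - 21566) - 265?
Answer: -24553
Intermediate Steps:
(-2722 - 21566) - 265 = -24288 - 265 = -24553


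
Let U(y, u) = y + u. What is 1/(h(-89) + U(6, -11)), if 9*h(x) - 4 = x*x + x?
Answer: 3/2597 ≈ 0.0011552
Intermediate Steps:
U(y, u) = u + y
h(x) = 4/9 + x/9 + x²/9 (h(x) = 4/9 + (x*x + x)/9 = 4/9 + (x² + x)/9 = 4/9 + (x + x²)/9 = 4/9 + (x/9 + x²/9) = 4/9 + x/9 + x²/9)
1/(h(-89) + U(6, -11)) = 1/((4/9 + (⅑)*(-89) + (⅑)*(-89)²) + (-11 + 6)) = 1/((4/9 - 89/9 + (⅑)*7921) - 5) = 1/((4/9 - 89/9 + 7921/9) - 5) = 1/(2612/3 - 5) = 1/(2597/3) = 3/2597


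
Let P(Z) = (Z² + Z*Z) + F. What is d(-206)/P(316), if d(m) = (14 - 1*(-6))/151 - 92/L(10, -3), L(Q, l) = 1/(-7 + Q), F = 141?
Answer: -41656/30177803 ≈ -0.0013804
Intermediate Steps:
P(Z) = 141 + 2*Z² (P(Z) = (Z² + Z*Z) + 141 = (Z² + Z²) + 141 = 2*Z² + 141 = 141 + 2*Z²)
d(m) = -41656/151 (d(m) = (14 - 1*(-6))/151 - 92/(1/(-7 + 10)) = (14 + 6)*(1/151) - 92/(1/3) = 20*(1/151) - 92/⅓ = 20/151 - 92*3 = 20/151 - 276 = -41656/151)
d(-206)/P(316) = -41656/(151*(141 + 2*316²)) = -41656/(151*(141 + 2*99856)) = -41656/(151*(141 + 199712)) = -41656/151/199853 = -41656/151*1/199853 = -41656/30177803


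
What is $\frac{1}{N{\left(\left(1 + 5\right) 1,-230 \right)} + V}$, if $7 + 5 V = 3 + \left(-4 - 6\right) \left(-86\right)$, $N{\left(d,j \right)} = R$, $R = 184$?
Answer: $\frac{5}{1776} \approx 0.0028153$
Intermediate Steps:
$N{\left(d,j \right)} = 184$
$V = \frac{856}{5}$ ($V = - \frac{7}{5} + \frac{3 + \left(-4 - 6\right) \left(-86\right)}{5} = - \frac{7}{5} + \frac{3 - -860}{5} = - \frac{7}{5} + \frac{3 + 860}{5} = - \frac{7}{5} + \frac{1}{5} \cdot 863 = - \frac{7}{5} + \frac{863}{5} = \frac{856}{5} \approx 171.2$)
$\frac{1}{N{\left(\left(1 + 5\right) 1,-230 \right)} + V} = \frac{1}{184 + \frac{856}{5}} = \frac{1}{\frac{1776}{5}} = \frac{5}{1776}$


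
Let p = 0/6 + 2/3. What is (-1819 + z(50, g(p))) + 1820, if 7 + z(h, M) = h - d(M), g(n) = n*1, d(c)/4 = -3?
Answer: 56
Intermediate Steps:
p = ⅔ (p = 0*(⅙) + 2*(⅓) = 0 + ⅔ = ⅔ ≈ 0.66667)
d(c) = -12 (d(c) = 4*(-3) = -12)
g(n) = n
z(h, M) = 5 + h (z(h, M) = -7 + (h - 1*(-12)) = -7 + (h + 12) = -7 + (12 + h) = 5 + h)
(-1819 + z(50, g(p))) + 1820 = (-1819 + (5 + 50)) + 1820 = (-1819 + 55) + 1820 = -1764 + 1820 = 56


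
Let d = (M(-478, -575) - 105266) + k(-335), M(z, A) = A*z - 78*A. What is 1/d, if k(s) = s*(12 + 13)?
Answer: 1/206059 ≈ 4.8530e-6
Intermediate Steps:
M(z, A) = -78*A + A*z
k(s) = 25*s (k(s) = s*25 = 25*s)
d = 206059 (d = (-575*(-78 - 478) - 105266) + 25*(-335) = (-575*(-556) - 105266) - 8375 = (319700 - 105266) - 8375 = 214434 - 8375 = 206059)
1/d = 1/206059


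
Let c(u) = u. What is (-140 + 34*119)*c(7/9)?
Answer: 3038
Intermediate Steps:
(-140 + 34*119)*c(7/9) = (-140 + 34*119)*(7/9) = (-140 + 4046)*(7*(⅑)) = 3906*(7/9) = 3038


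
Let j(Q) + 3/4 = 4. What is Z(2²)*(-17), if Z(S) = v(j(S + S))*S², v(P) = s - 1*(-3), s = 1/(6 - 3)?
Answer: -2720/3 ≈ -906.67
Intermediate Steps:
j(Q) = 13/4 (j(Q) = -¾ + 4 = 13/4)
s = ⅓ (s = 1/3 = ⅓ ≈ 0.33333)
v(P) = 10/3 (v(P) = ⅓ - 1*(-3) = ⅓ + 3 = 10/3)
Z(S) = 10*S²/3
Z(2²)*(-17) = (10*(2²)²/3)*(-17) = ((10/3)*4²)*(-17) = ((10/3)*16)*(-17) = (160/3)*(-17) = -2720/3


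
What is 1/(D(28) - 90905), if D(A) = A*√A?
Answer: -90905/8263697073 - 56*√7/8263697073 ≈ -1.1018e-5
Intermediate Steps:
D(A) = A^(3/2)
1/(D(28) - 90905) = 1/(28^(3/2) - 90905) = 1/(56*√7 - 90905) = 1/(-90905 + 56*√7)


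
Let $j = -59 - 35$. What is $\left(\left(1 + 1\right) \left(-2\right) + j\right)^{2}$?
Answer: $9604$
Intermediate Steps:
$j = -94$ ($j = -59 - 35 = -94$)
$\left(\left(1 + 1\right) \left(-2\right) + j\right)^{2} = \left(\left(1 + 1\right) \left(-2\right) - 94\right)^{2} = \left(2 \left(-2\right) - 94\right)^{2} = \left(-4 - 94\right)^{2} = \left(-98\right)^{2} = 9604$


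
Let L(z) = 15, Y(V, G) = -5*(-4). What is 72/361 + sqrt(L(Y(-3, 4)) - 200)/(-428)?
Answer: 72/361 - I*sqrt(185)/428 ≈ 0.19945 - 0.031779*I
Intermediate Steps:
Y(V, G) = 20
72/361 + sqrt(L(Y(-3, 4)) - 200)/(-428) = 72/361 + sqrt(15 - 200)/(-428) = 72*(1/361) + sqrt(-185)*(-1/428) = 72/361 + (I*sqrt(185))*(-1/428) = 72/361 - I*sqrt(185)/428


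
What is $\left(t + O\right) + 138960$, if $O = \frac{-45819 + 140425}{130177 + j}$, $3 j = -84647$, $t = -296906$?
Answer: $- \frac{24156435223}{152942} \approx -1.5795 \cdot 10^{5}$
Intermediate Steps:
$j = - \frac{84647}{3}$ ($j = \frac{1}{3} \left(-84647\right) = - \frac{84647}{3} \approx -28216.0$)
$O = \frac{141909}{152942}$ ($O = \frac{-45819 + 140425}{130177 - \frac{84647}{3}} = \frac{94606}{\frac{305884}{3}} = 94606 \cdot \frac{3}{305884} = \frac{141909}{152942} \approx 0.92786$)
$\left(t + O\right) + 138960 = \left(-296906 + \frac{141909}{152942}\right) + 138960 = - \frac{45409255543}{152942} + 138960 = - \frac{24156435223}{152942}$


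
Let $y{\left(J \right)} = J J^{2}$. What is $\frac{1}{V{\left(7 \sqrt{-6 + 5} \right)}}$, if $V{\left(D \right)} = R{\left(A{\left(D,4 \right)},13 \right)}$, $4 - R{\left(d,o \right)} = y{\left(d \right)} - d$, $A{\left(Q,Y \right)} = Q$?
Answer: $\frac{1}{30629} - \frac{175 i}{61258} \approx 3.2649 \cdot 10^{-5} - 0.0028568 i$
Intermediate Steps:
$y{\left(J \right)} = J^{3}$
$R{\left(d,o \right)} = 4 + d - d^{3}$ ($R{\left(d,o \right)} = 4 - \left(d^{3} - d\right) = 4 + d - d^{3}$)
$V{\left(D \right)} = 4 + D - D^{3}$
$\frac{1}{V{\left(7 \sqrt{-6 + 5} \right)}} = \frac{1}{4 + 7 \sqrt{-6 + 5} - \left(7 \sqrt{-6 + 5}\right)^{3}} = \frac{1}{4 + 7 \sqrt{-1} - \left(7 \sqrt{-1}\right)^{3}} = \frac{1}{4 + 7 i - \left(7 i\right)^{3}} = \frac{1}{4 + 7 i - - 343 i} = \frac{1}{4 + 7 i + 343 i} = \frac{1}{4 + 350 i} = \frac{4 - 350 i}{122516}$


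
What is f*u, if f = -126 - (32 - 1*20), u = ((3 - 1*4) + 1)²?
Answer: 0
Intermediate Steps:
u = 0 (u = ((3 - 4) + 1)² = (-1 + 1)² = 0² = 0)
f = -138 (f = -126 - (32 - 20) = -126 - 1*12 = -126 - 12 = -138)
f*u = -138*0 = 0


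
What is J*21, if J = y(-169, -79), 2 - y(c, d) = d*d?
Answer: -131019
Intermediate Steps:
y(c, d) = 2 - d**2 (y(c, d) = 2 - d*d = 2 - d**2)
J = -6239 (J = 2 - 1*(-79)**2 = 2 - 1*6241 = 2 - 6241 = -6239)
J*21 = -6239*21 = -131019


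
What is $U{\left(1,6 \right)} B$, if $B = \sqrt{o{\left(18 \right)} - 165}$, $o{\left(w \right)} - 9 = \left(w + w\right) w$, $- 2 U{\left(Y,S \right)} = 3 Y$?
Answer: $- 3 \sqrt{123} \approx -33.272$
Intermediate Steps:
$U{\left(Y,S \right)} = - \frac{3 Y}{2}$
$o{\left(w \right)} = 9 + 2 w^{2}$ ($o{\left(w \right)} = 9 + \left(w + w\right) w = 9 + 2 w w = 9 + 2 w^{2}$)
$B = 2 \sqrt{123}$ ($B = \sqrt{\left(9 + 2 \cdot 18^{2}\right) - 165} = \sqrt{\left(9 + 2 \cdot 324\right) - 165} = \sqrt{\left(9 + 648\right) - 165} = \sqrt{657 - 165} = \sqrt{492} = 2 \sqrt{123} \approx 22.181$)
$U{\left(1,6 \right)} B = \left(- \frac{3}{2}\right) 1 \cdot 2 \sqrt{123} = - \frac{3 \cdot 2 \sqrt{123}}{2} = - 3 \sqrt{123}$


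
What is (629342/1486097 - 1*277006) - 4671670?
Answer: -7354211928230/1486097 ≈ -4.9487e+6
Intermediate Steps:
(629342/1486097 - 1*277006) - 4671670 = (629342*(1/1486097) - 277006) - 4671670 = (629342/1486097 - 277006) - 4671670 = -411657156240/1486097 - 4671670 = -7354211928230/1486097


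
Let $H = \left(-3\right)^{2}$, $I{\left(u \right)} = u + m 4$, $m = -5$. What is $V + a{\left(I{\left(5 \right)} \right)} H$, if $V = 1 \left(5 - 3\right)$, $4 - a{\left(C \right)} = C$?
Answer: $173$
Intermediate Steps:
$I{\left(u \right)} = -20 + u$ ($I{\left(u \right)} = u - 20 = -20 + u$)
$a{\left(C \right)} = 4 - C$
$H = 9$
$V = 2$ ($V = 1 \cdot 2 = 2$)
$V + a{\left(I{\left(5 \right)} \right)} H = 2 + \left(4 - \left(-20 + 5\right)\right) 9 = 2 + \left(4 - -15\right) 9 = 2 + \left(4 + 15\right) 9 = 2 + 19 \cdot 9 = 2 + 171 = 173$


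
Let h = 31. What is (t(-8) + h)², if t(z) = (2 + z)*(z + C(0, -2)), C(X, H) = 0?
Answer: 6241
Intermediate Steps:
t(z) = z*(2 + z) (t(z) = (2 + z)*(z + 0) = (2 + z)*z = z*(2 + z))
(t(-8) + h)² = (-8*(2 - 8) + 31)² = (-8*(-6) + 31)² = (48 + 31)² = 79² = 6241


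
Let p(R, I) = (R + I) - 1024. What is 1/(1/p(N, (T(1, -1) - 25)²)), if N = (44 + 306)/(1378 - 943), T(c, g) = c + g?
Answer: -34643/87 ≈ -398.20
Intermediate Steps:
N = 70/87 (N = 350/435 = 350*(1/435) = 70/87 ≈ 0.80460)
p(R, I) = -1024 + I + R (p(R, I) = (I + R) - 1024 = -1024 + I + R)
1/(1/p(N, (T(1, -1) - 25)²)) = 1/(1/(-1024 + ((1 - 1) - 25)² + 70/87)) = 1/(1/(-1024 + (0 - 25)² + 70/87)) = 1/(1/(-1024 + (-25)² + 70/87)) = 1/(1/(-1024 + 625 + 70/87)) = 1/(1/(-34643/87)) = 1/(-87/34643) = -34643/87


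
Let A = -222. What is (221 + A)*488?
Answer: -488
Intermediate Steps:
(221 + A)*488 = (221 - 222)*488 = -1*488 = -488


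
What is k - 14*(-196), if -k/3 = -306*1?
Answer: 3662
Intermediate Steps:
k = 918 (k = -(-918) = -3*(-306) = 918)
k - 14*(-196) = 918 - 14*(-196) = 918 + 2744 = 3662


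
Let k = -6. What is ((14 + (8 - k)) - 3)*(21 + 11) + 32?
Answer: 832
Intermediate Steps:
((14 + (8 - k)) - 3)*(21 + 11) + 32 = ((14 + (8 - 1*(-6))) - 3)*(21 + 11) + 32 = ((14 + (8 + 6)) - 3)*32 + 32 = ((14 + 14) - 3)*32 + 32 = (28 - 3)*32 + 32 = 25*32 + 32 = 800 + 32 = 832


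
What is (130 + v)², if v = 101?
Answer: 53361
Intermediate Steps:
(130 + v)² = (130 + 101)² = 231² = 53361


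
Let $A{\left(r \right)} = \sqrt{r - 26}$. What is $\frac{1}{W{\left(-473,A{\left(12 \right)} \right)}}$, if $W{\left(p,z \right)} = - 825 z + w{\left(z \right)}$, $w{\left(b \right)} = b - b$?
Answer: $\frac{i \sqrt{14}}{11550} \approx 0.00032395 i$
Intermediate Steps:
$A{\left(r \right)} = \sqrt{-26 + r}$
$w{\left(b \right)} = 0$
$W{\left(p,z \right)} = - 825 z$ ($W{\left(p,z \right)} = - 825 z + 0 = - 825 z$)
$\frac{1}{W{\left(-473,A{\left(12 \right)} \right)}} = \frac{1}{\left(-825\right) \sqrt{-26 + 12}} = \frac{1}{\left(-825\right) \sqrt{-14}} = \frac{1}{\left(-825\right) i \sqrt{14}} = \frac{i \sqrt{14}}{11550}$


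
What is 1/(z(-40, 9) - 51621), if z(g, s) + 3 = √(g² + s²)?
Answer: -1/51583 ≈ -1.9386e-5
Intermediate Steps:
z(g, s) = -3 + √(g² + s²)
1/(z(-40, 9) - 51621) = 1/((-3 + √((-40)² + 9²)) - 51621) = 1/((-3 + √(1600 + 81)) - 51621) = 1/((-3 + √1681) - 51621) = 1/((-3 + 41) - 51621) = 1/(38 - 51621) = 1/(-51583) = -1/51583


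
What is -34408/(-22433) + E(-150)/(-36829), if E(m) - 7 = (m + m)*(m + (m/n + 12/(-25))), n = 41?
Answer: 9418448809/33873583237 ≈ 0.27805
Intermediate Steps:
E(m) = 7 + 2*m*(-12/25 + 42*m/41) (E(m) = 7 + (m + m)*(m + (m/41 + 12/(-25))) = 7 + (2*m)*(m + (m*(1/41) + 12*(-1/25))) = 7 + (2*m)*(m + (m/41 - 12/25)) = 7 + (2*m)*(m + (-12/25 + m/41)) = 7 + (2*m)*(-12/25 + 42*m/41) = 7 + 2*m*(-12/25 + 42*m/41))
-34408/(-22433) + E(-150)/(-36829) = -34408/(-22433) + (7 - 24/25*(-150) + (84/41)*(-150)**2)/(-36829) = -34408*(-1/22433) + (7 + 144 + (84/41)*22500)*(-1/36829) = 34408/22433 + (7 + 144 + 1890000/41)*(-1/36829) = 34408/22433 + (1896191/41)*(-1/36829) = 34408/22433 - 1896191/1509989 = 9418448809/33873583237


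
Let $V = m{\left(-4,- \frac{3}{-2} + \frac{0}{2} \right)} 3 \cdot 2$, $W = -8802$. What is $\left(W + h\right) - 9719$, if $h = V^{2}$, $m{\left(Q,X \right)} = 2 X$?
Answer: $-18197$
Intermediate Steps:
$V = 18$ ($V = 2 \left(- \frac{3}{-2} + \frac{0}{2}\right) 3 \cdot 2 = 2 \left(\left(-3\right) \left(- \frac{1}{2}\right) + 0 \cdot \frac{1}{2}\right) 3 \cdot 2 = 2 \left(\frac{3}{2} + 0\right) 3 \cdot 2 = 2 \cdot \frac{3}{2} \cdot 3 \cdot 2 = 3 \cdot 3 \cdot 2 = 9 \cdot 2 = 18$)
$h = 324$ ($h = 18^{2} = 324$)
$\left(W + h\right) - 9719 = \left(-8802 + 324\right) - 9719 = -8478 - 9719 = -18197$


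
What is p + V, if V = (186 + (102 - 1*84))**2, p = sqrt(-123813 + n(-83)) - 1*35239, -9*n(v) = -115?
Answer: 6377 + I*sqrt(1114202)/3 ≈ 6377.0 + 351.85*I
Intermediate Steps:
n(v) = 115/9 (n(v) = -1/9*(-115) = 115/9)
p = -35239 + I*sqrt(1114202)/3 (p = sqrt(-123813 + 115/9) - 1*35239 = sqrt(-1114202/9) - 35239 = I*sqrt(1114202)/3 - 35239 = -35239 + I*sqrt(1114202)/3 ≈ -35239.0 + 351.85*I)
V = 41616 (V = (186 + (102 - 84))**2 = (186 + 18)**2 = 204**2 = 41616)
p + V = (-35239 + I*sqrt(1114202)/3) + 41616 = 6377 + I*sqrt(1114202)/3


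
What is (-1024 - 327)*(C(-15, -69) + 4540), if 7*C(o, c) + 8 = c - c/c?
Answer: -6118486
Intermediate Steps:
C(o, c) = -9/7 + c/7 (C(o, c) = -8/7 + (c - c/c)/7 = -8/7 + (c - 1*1)/7 = -8/7 + (c - 1)/7 = -8/7 + (-1 + c)/7 = -8/7 + (-⅐ + c/7) = -9/7 + c/7)
(-1024 - 327)*(C(-15, -69) + 4540) = (-1024 - 327)*((-9/7 + (⅐)*(-69)) + 4540) = -1351*((-9/7 - 69/7) + 4540) = -1351*(-78/7 + 4540) = -1351*31702/7 = -6118486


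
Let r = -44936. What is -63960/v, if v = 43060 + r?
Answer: 15990/469 ≈ 34.094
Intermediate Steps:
v = -1876 (v = 43060 - 44936 = -1876)
-63960/v = -63960/(-1876) = -63960*(-1/1876) = 15990/469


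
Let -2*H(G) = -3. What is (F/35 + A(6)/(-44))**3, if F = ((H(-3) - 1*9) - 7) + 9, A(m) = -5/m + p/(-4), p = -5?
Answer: -29189662039/6311112192000 ≈ -0.0046251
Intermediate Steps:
H(G) = 3/2 (H(G) = -1/2*(-3) = 3/2)
A(m) = 5/4 - 5/m (A(m) = -5/m - 5/(-4) = -5/m - 5*(-1/4) = -5/m + 5/4 = 5/4 - 5/m)
F = -11/2 (F = ((3/2 - 1*9) - 7) + 9 = ((3/2 - 9) - 7) + 9 = (-15/2 - 7) + 9 = -29/2 + 9 = -11/2 ≈ -5.5000)
(F/35 + A(6)/(-44))**3 = (-11/2/35 + (5/4 - 5/6)/(-44))**3 = (-11/2*1/35 + (5/4 - 5*1/6)*(-1/44))**3 = (-11/70 + (5/4 - 5/6)*(-1/44))**3 = (-11/70 + (5/12)*(-1/44))**3 = (-11/70 - 5/528)**3 = (-3079/18480)**3 = -29189662039/6311112192000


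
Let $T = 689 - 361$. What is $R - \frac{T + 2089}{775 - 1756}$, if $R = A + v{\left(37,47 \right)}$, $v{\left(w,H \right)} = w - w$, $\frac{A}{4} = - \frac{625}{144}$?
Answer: $- \frac{58457}{3924} \approx -14.897$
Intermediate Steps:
$T = 328$ ($T = 689 - 361 = 328$)
$A = - \frac{625}{36}$ ($A = 4 \left(- \frac{625}{144}\right) = - \frac{625}{36} \approx -17.361$)
$v{\left(w,H \right)} = 0$
$R = - \frac{625}{36}$ ($R = - \frac{625}{36} + 0 = - \frac{625}{36} \approx -17.361$)
$R - \frac{T + 2089}{775 - 1756} = - \frac{625}{36} - \frac{328 + 2089}{775 - 1756} = - \frac{625}{36} - \frac{2417}{-981} = - \frac{625}{36} - 2417 \left(- \frac{1}{981}\right) = - \frac{625}{36} - - \frac{2417}{981} = - \frac{625}{36} + \frac{2417}{981} = - \frac{58457}{3924}$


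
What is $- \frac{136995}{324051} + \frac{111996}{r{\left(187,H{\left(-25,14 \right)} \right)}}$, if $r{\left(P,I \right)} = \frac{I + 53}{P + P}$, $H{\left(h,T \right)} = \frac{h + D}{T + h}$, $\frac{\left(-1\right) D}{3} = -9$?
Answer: $\frac{1015693326467}{1280773} \approx 7.9303 \cdot 10^{5}$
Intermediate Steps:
$D = 27$ ($D = \left(-3\right) \left(-9\right) = 27$)
$H{\left(h,T \right)} = \frac{27 + h}{T + h}$ ($H{\left(h,T \right)} = \frac{h + 27}{T + h} = \frac{27 + h}{T + h}$)
$r{\left(P,I \right)} = \frac{53 + I}{2 P}$
$- \frac{136995}{324051} + \frac{111996}{r{\left(187,H{\left(-25,14 \right)} \right)}} = - \frac{136995}{324051} + \frac{111996}{\frac{1}{2} \cdot \frac{1}{187} \left(53 + \frac{27 - 25}{14 - 25}\right)} = \left(-136995\right) \frac{1}{324051} + \frac{111996}{\frac{1}{2} \cdot \frac{1}{187} \left(53 + \frac{1}{-11} \cdot 2\right)} = - \frac{45665}{108017} + \frac{111996}{\frac{1}{2} \cdot \frac{1}{187} \left(53 - \frac{2}{11}\right)} = - \frac{45665}{108017} + \frac{111996}{\frac{1}{2} \cdot \frac{1}{187} \cdot \frac{581}{11}} = - \frac{45665}{108017} + \frac{111996}{\frac{581}{4114}} = - \frac{45665}{108017} + 111996 \cdot \frac{4114}{581} = - \frac{45665}{108017} + \frac{460751544}{581} = \frac{1015693326467}{1280773}$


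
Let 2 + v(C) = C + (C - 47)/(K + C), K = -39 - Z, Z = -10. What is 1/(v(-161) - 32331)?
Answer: -95/3086826 ≈ -3.0776e-5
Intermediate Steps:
K = -29 (K = -39 - 1*(-10) = -39 + 10 = -29)
v(C) = -2 + C + (-47 + C)/(-29 + C) (v(C) = -2 + (C + (C - 47)/(-29 + C)) = -2 + (C + (-47 + C)/(-29 + C)) = -2 + C + (-47 + C)/(-29 + C))
1/(v(-161) - 32331) = 1/((11 + (-161)² - 30*(-161))/(-29 - 161) - 32331) = 1/((11 + 25921 + 4830)/(-190) - 32331) = 1/(-1/190*30762 - 32331) = 1/(-15381/95 - 32331) = 1/(-3086826/95) = -95/3086826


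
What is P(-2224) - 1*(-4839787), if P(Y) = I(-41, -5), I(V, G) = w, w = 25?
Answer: 4839812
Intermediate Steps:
I(V, G) = 25
P(Y) = 25
P(-2224) - 1*(-4839787) = 25 - 1*(-4839787) = 25 + 4839787 = 4839812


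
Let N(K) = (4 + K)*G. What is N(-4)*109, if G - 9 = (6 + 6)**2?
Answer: 0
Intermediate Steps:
G = 153 (G = 9 + (6 + 6)**2 = 9 + 12**2 = 9 + 144 = 153)
N(K) = 612 + 153*K (N(K) = (4 + K)*153 = 612 + 153*K)
N(-4)*109 = (612 + 153*(-4))*109 = (612 - 612)*109 = 0*109 = 0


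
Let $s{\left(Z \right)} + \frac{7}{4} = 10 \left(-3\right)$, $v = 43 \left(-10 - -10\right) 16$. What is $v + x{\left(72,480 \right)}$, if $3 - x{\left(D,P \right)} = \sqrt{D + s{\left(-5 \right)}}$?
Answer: $3 - \frac{\sqrt{161}}{2} \approx -3.3443$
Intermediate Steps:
$v = 0$ ($v = 43 \left(-10 + 10\right) 16 = 43 \cdot 0 \cdot 16 = 0 \cdot 16 = 0$)
$s{\left(Z \right)} = - \frac{127}{4}$ ($s{\left(Z \right)} = - \frac{7}{4} + 10 \left(-3\right) = - \frac{7}{4} - 30 = - \frac{127}{4}$)
$x{\left(D,P \right)} = 3 - \sqrt{- \frac{127}{4} + D}$ ($x{\left(D,P \right)} = 3 - \sqrt{D - \frac{127}{4}} = 3 - \sqrt{- \frac{127}{4} + D}$)
$v + x{\left(72,480 \right)} = 0 + \left(3 - \frac{\sqrt{-127 + 4 \cdot 72}}{2}\right) = 0 + \left(3 - \frac{\sqrt{-127 + 288}}{2}\right) = 0 + \left(3 - \frac{\sqrt{161}}{2}\right) = 3 - \frac{\sqrt{161}}{2}$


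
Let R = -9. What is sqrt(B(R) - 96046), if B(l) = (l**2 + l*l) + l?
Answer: 7*I*sqrt(1957) ≈ 309.67*I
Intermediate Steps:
B(l) = l + 2*l**2 (B(l) = (l**2 + l**2) + l = 2*l**2 + l = l + 2*l**2)
sqrt(B(R) - 96046) = sqrt(-9*(1 + 2*(-9)) - 96046) = sqrt(-9*(1 - 18) - 96046) = sqrt(-9*(-17) - 96046) = sqrt(153 - 96046) = sqrt(-95893) = 7*I*sqrt(1957)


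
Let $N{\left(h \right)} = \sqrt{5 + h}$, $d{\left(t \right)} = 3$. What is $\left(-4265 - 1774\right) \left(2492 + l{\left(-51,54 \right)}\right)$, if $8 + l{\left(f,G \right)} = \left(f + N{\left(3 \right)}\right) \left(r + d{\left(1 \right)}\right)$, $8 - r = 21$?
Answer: $-18080766 + 120780 \sqrt{2} \approx -1.791 \cdot 10^{7}$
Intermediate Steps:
$r = -13$ ($r = 8 - 21 = -13$)
$l{\left(f,G \right)} = -8 - 20 \sqrt{2} - 10 f$ ($l{\left(f,G \right)} = -8 + \left(f + \sqrt{5 + 3}\right) \left(-13 + 3\right) = -8 + \left(f + \sqrt{8}\right) \left(-10\right) = -8 + \left(f + 2 \sqrt{2}\right) \left(-10\right) = -8 - \left(10 f + 20 \sqrt{2}\right) = -8 - 20 \sqrt{2} - 10 f$)
$\left(-4265 - 1774\right) \left(2492 + l{\left(-51,54 \right)}\right) = \left(-4265 - 1774\right) \left(2492 - \left(-502 + 20 \sqrt{2}\right)\right) = - 6039 \left(2492 - \left(-502 + 20 \sqrt{2}\right)\right) = - 6039 \left(2492 + \left(502 - 20 \sqrt{2}\right)\right) = - 6039 \left(2994 - 20 \sqrt{2}\right) = -18080766 + 120780 \sqrt{2}$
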